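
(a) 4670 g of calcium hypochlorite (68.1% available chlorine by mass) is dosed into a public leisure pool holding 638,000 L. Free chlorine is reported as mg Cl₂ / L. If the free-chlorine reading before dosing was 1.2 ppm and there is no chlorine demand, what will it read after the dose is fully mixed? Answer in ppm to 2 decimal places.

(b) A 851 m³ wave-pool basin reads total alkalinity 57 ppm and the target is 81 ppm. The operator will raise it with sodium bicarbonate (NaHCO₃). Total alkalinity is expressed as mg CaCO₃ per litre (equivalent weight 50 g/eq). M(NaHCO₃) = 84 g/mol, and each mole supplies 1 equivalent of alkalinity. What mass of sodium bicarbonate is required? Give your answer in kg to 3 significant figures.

(a) Available chlorine delivered: 4670 g × 0.681 = 3180 g as Cl₂.
(a) Concentration rise: 3180 g / 638,000 L = 4.985 mg/L = 4.98 ppm.
(a) Final FC: 1.2 + 4.98 = 6.18 ppm.

(b) Volume: 851 m³ = 851,000 L.
(b) Alkalinity to add: (81 − 57) = 24 mg/L as CaCO₃ × 851,000 L = 20,420 g as CaCO₃.
(b) Equivalents: 20,420 g ÷ 50 g/eq = 408.5 eq.
(b) NaHCO₃ supplies 1 eq per mole → 408.5 mol.
(b) Mass: 408.5 mol × 84 g/mol = 34,310 g.

(a) 6.18 ppm; (b) 34.3 kg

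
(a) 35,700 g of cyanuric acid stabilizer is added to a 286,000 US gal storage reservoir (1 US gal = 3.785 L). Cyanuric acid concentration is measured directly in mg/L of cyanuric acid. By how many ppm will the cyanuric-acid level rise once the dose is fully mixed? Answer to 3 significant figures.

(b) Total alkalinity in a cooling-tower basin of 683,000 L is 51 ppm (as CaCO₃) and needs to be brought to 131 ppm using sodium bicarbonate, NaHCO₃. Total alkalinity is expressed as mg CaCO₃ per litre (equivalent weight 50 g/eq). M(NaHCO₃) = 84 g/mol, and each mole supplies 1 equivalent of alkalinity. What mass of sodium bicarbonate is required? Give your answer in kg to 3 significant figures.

(a) 33.0 ppm; (b) 91.8 kg

(a) Volume: 286,000 US gal × 3.785 L/gal = 1,082,510 L.
(a) Rise: 35,700 g / 1,082,510 L × 1000 = 32.98 mg/L.

(b) Alkalinity to add: (131 − 51) = 80 mg/L as CaCO₃ × 683,000 L = 54,640 g as CaCO₃.
(b) Equivalents: 54,640 g ÷ 50 g/eq = 1093 eq.
(b) NaHCO₃ supplies 1 eq per mole → 1093 mol.
(b) Mass: 1093 mol × 84 g/mol = 91,800 g.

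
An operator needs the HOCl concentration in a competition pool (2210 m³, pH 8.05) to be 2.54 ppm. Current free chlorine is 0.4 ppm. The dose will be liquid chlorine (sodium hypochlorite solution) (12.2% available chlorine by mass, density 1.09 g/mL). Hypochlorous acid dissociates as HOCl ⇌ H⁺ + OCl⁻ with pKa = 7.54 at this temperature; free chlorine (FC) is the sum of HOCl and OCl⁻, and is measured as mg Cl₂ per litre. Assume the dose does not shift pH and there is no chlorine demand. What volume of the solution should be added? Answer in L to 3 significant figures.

172 L

Volume: 2210 m³ = 2,210,000 L.
[OCl⁻]/[HOCl] = 10^(pH − pKa) = 10^(8.05 − 7.54) = 3.236; fraction as HOCl = 1/(1 + 3.236) = 0.2361.
Free chlorine required for 2.54 ppm HOCl: 2.54 / 0.2361 = 10.76 ppm.
FC to add: 10.76 − 0.4 = 10.36 mg/L as Cl₂.
Cl₂ equivalent: 10.36 mg/L × 2,210,000 L = 22,890 g.
Product at 12.2% available Cl: 22,890 / 0.122 = 187,700 g.
Volume: 187,700 g ÷ 1.09 g/mL = 172,200 mL.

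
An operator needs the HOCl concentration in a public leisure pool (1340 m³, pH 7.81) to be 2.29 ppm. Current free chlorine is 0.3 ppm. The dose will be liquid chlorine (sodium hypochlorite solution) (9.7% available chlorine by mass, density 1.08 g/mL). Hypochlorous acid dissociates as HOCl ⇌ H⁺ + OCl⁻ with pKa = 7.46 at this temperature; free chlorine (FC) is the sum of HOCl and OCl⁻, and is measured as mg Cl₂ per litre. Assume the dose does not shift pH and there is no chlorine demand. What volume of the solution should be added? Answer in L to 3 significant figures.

91.0 L

Volume: 1340 m³ = 1,340,000 L.
[OCl⁻]/[HOCl] = 10^(pH − pKa) = 10^(7.81 − 7.46) = 2.239; fraction as HOCl = 1/(1 + 2.239) = 0.3088.
Free chlorine required for 2.29 ppm HOCl: 2.29 / 0.3088 = 7.417 ppm.
FC to add: 7.417 − 0.3 = 7.117 mg/L as Cl₂.
Cl₂ equivalent: 7.117 mg/L × 1,340,000 L = 9536 g.
Product at 9.7% available Cl: 9536 / 0.097 = 98,310 g.
Volume: 98,310 g ÷ 1.08 g/mL = 91,030 mL.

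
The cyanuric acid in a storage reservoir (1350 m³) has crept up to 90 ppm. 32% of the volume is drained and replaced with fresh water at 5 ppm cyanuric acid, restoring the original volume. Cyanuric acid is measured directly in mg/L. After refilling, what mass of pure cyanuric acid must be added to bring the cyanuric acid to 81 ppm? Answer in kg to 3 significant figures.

Volume: 1350 m³ = 1,350,000 L.
After draining 32% and refilling: 90 × 0.68 + 5 × 0.32 = 62.8 ppm.
Deficit to target: 81 − 62.8 = 18.2 mg/L.
Mass: 18.2 mg/L × 1,350,000 L = 24,570 g cyanuric acid.

24.6 kg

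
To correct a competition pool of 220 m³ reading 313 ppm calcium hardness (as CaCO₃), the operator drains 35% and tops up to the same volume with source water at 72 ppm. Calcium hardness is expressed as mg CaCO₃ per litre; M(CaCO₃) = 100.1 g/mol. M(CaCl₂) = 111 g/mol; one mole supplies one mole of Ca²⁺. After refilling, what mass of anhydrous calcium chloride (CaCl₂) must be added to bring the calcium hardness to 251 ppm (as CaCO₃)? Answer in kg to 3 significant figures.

Volume: 220 m³ = 220,000 L.
After draining 35% and refilling: 313 × 0.65 + 72 × 0.35 = 228.65 ppm.
Deficit to target: 251 − 228.65 = 22.35 mg/L.
As CaCO₃: 22.35 mg/L × 220,000 L = 4917 g; ÷ 100.1 = 49.12 mol Ca²⁺.
Mass: 49.12 × 111 = 5452 g.

5.45 kg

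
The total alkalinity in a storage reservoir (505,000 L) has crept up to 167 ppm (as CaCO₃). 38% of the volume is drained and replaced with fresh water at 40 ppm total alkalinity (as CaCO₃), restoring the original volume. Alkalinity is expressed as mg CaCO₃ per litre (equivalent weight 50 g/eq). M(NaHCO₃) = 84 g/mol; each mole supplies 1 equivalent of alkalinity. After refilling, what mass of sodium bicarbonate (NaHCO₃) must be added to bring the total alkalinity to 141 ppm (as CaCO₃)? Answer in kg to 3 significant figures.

After draining 38% and refilling: 167 × 0.62 + 40 × 0.38 = 118.74 ppm.
Deficit to target: 141 − 118.74 = 22.26 mg/L.
As CaCO₃: 22.26 mg/L × 505,000 L = 11,240 g; ÷ 50 g/eq ÷ 1 = 224.8 mol NaHCO₃.
Mass: 224.8 × 84 = 18,890 g.

18.9 kg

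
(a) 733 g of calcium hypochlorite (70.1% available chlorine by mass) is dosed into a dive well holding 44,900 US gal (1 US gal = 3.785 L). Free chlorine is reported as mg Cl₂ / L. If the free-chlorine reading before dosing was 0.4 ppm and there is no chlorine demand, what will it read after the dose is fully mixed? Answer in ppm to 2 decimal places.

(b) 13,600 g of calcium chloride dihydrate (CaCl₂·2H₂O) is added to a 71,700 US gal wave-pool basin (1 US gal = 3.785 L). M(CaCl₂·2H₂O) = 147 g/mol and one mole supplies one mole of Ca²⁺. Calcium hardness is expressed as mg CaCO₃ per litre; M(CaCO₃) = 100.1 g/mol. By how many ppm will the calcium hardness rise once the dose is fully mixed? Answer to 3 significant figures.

(a) 3.42 ppm; (b) 34.1 ppm

(a) Volume: 44,900 US gal × 3.785 L/gal = 169,946 L.
(a) Available chlorine delivered: 733 g × 0.701 = 513.8 g as Cl₂.
(a) Concentration rise: 513.8 g / 169,946 L = 3.023 mg/L = 3.02 ppm.
(a) Final FC: 0.4 + 3.02 = 3.42 ppm.

(b) Volume: 71,700 US gal × 3.785 L/gal = 271,384 L.
(b) Moles of Ca²⁺: 13,600 g ÷ 147 g/mol = 92.52 mol.
(b) As CaCO₃: 92.52 mol × 100.1 g/mol = 9261 g.
(b) Rise: 9261 g / 271,384 L × 1000 = 34.12 mg/L.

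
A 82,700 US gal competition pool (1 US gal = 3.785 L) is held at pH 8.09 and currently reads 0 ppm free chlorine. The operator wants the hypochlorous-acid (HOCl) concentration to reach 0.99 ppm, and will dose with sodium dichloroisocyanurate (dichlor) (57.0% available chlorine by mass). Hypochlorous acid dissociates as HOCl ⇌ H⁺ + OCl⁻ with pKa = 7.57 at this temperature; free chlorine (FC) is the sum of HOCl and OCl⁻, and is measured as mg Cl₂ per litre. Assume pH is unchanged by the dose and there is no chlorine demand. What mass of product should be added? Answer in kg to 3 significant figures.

2.34 kg

Volume: 82,700 US gal × 3.785 L/gal = 313,020 L.
[OCl⁻]/[HOCl] = 10^(pH − pKa) = 10^(8.09 − 7.57) = 3.311; fraction as HOCl = 1/(1 + 3.311) = 0.2319.
Free chlorine required for 0.99 ppm HOCl: 0.99 / 0.2319 = 4.268 ppm.
FC to add: 4.268 − 0 = 4.268 mg/L as Cl₂.
Cl₂ equivalent: 4.268 mg/L × 313,020 L = 1336 g.
Product at 57.0% available Cl: 1336 / 0.57 = 2344 g.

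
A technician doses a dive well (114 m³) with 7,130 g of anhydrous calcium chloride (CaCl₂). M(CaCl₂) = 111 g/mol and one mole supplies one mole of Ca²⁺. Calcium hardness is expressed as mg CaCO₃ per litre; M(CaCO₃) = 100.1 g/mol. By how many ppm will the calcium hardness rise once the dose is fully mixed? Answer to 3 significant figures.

56.4 ppm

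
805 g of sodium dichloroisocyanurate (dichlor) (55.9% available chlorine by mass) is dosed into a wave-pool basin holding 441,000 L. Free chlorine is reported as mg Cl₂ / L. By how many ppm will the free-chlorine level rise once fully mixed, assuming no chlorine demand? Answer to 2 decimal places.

Available chlorine delivered: 805 g × 0.559 = 450 g as Cl₂.
Concentration rise: 450 g / 441,000 L = 1.02 mg/L = 1.02 ppm.

1.02 ppm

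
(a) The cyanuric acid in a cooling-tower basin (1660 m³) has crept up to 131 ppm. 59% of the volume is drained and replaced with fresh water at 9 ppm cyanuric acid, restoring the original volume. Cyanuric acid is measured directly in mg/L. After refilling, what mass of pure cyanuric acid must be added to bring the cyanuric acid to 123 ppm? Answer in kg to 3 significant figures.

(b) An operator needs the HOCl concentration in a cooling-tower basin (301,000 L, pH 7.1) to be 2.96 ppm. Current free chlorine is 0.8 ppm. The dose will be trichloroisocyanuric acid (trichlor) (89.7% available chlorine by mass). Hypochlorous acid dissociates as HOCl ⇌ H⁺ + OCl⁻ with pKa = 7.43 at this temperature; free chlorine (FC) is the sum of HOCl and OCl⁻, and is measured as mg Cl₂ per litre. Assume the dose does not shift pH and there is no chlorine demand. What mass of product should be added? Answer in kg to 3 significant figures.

(a) Volume: 1660 m³ = 1,660,000 L.
(a) After draining 59% and refilling: 131 × 0.41 + 9 × 0.59 = 59.02 ppm.
(a) Deficit to target: 123 − 59.02 = 63.98 mg/L.
(a) Mass: 63.98 mg/L × 1,660,000 L = 106,200 g cyanuric acid.

(b) [OCl⁻]/[HOCl] = 10^(pH − pKa) = 10^(7.1 − 7.43) = 0.4677; fraction as HOCl = 1/(1 + 0.4677) = 0.6813.
(b) Free chlorine required for 2.96 ppm HOCl: 2.96 / 0.6813 = 4.344 ppm.
(b) FC to add: 4.344 − 0.8 = 3.544 mg/L as Cl₂.
(b) Cl₂ equivalent: 3.544 mg/L × 301,000 L = 1067 g.
(b) Product at 89.7% available Cl: 1067 / 0.897 = 1189 g.

(a) 106 kg; (b) 1.19 kg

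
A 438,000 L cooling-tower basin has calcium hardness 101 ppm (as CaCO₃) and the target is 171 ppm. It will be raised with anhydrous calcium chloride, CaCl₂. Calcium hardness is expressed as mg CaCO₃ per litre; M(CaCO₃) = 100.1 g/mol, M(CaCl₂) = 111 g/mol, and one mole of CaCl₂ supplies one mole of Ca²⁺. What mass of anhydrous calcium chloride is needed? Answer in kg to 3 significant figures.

34.0 kg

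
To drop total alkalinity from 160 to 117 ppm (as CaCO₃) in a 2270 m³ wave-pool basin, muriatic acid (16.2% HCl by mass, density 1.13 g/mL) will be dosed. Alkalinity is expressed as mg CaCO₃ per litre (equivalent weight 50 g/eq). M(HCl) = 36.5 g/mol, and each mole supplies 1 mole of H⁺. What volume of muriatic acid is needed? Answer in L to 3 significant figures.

389 L

Volume: 2270 m³ = 2,270,000 L.
Alkalinity to neutralize: (160 − 117) = 43 mg/L as CaCO₃ × 2,270,000 L = 97,610 g as CaCO₃.
Equivalents of H⁺ required: 97,610 ÷ 50 g/eq = 1952 eq = 1952 mol HCl.
Mass of HCl: 1952 × 36.5 = 71,260 g.
Mass of 16.2% solution: 71,260 / 0.162 = 439,800 g.
Volume: 439,800 g ÷ 1.13 g/mL = 389,200 mL.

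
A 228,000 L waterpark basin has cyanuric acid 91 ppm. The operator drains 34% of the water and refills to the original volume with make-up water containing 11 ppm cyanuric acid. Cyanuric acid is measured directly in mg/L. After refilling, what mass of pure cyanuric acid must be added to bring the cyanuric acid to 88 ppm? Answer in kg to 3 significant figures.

5.52 kg

After draining 34% and refilling: 91 × 0.66 + 11 × 0.34 = 63.8 ppm.
Deficit to target: 88 − 63.8 = 24.2 mg/L.
Mass: 24.2 mg/L × 228,000 L = 5518 g cyanuric acid.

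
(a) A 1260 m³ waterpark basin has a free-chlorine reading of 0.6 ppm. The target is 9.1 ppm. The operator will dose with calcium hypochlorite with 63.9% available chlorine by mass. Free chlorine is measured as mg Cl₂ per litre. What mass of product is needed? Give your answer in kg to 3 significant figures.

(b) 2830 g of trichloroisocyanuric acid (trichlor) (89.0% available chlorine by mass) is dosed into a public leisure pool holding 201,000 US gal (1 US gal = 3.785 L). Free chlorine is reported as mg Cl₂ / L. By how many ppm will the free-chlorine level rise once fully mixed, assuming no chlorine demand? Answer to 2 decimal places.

(a) 16.8 kg; (b) 3.31 ppm

(a) Volume: 1260 m³ = 1,260,000 L.
(a) Chlorine deficit: 9.1 − 0.6 = 8.5 ppm = 8.5 mg/L as Cl₂.
(a) Cl₂ equivalent needed: 8.5 mg/L × 1,260,000 L = 10,710,000 mg = 10,710 g.
(a) Product at 63.9% available chlorine: 10,710 / 0.639 = 16,760 g.

(b) Volume: 201,000 US gal × 3.785 L/gal = 760,785 L.
(b) Available chlorine delivered: 2830 g × 0.89 = 2519 g as Cl₂.
(b) Concentration rise: 2519 g / 760,785 L = 3.311 mg/L = 3.31 ppm.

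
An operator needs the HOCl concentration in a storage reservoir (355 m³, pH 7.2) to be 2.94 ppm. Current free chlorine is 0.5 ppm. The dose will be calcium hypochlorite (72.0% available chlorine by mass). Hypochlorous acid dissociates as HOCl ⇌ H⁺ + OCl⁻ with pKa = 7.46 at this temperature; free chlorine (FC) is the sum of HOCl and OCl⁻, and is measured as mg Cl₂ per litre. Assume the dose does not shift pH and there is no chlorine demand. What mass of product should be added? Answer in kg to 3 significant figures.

Volume: 355 m³ = 355,000 L.
[OCl⁻]/[HOCl] = 10^(pH − pKa) = 10^(7.2 − 7.46) = 0.5495; fraction as HOCl = 1/(1 + 0.5495) = 0.6454.
Free chlorine required for 2.94 ppm HOCl: 2.94 / 0.6454 = 4.556 ppm.
FC to add: 4.556 − 0.5 = 4.056 mg/L as Cl₂.
Cl₂ equivalent: 4.056 mg/L × 355,000 L = 1440 g.
Product at 72.0% available Cl: 1440 / 0.72 = 2000 g.

2.00 kg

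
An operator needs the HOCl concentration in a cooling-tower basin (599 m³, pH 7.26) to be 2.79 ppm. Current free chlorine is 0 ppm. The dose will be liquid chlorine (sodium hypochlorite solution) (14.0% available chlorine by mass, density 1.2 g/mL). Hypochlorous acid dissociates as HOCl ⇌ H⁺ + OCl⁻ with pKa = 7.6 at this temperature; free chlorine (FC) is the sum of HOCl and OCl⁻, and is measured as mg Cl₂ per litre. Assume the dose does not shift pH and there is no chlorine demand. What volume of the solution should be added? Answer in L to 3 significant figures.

Volume: 599 m³ = 599,000 L.
[OCl⁻]/[HOCl] = 10^(pH − pKa) = 10^(7.26 − 7.6) = 0.4571; fraction as HOCl = 1/(1 + 0.4571) = 0.6863.
Free chlorine required for 2.79 ppm HOCl: 2.79 / 0.6863 = 4.065 ppm.
FC to add: 4.065 − 0 = 4.065 mg/L as Cl₂.
Cl₂ equivalent: 4.065 mg/L × 599,000 L = 2435 g.
Product at 14.0% available Cl: 2435 / 0.14 = 17,390 g.
Volume: 17,390 g ÷ 1.2 g/mL = 14,490 mL.

14.5 L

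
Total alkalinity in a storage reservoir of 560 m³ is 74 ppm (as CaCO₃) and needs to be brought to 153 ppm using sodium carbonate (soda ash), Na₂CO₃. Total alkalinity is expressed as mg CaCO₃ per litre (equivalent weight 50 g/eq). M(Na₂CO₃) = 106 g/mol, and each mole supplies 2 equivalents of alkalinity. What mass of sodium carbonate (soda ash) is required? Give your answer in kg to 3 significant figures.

Volume: 560 m³ = 560,000 L.
Alkalinity to add: (153 − 74) = 79 mg/L as CaCO₃ × 560,000 L = 44,240 g as CaCO₃.
Equivalents: 44,240 g ÷ 50 g/eq = 884.8 eq.
Each mole of Na₂CO₃ supplies 2 eq, so 884.8 / 2 = 442.4 mol.
Mass: 442.4 mol × 106 g/mol = 46,890 g.

46.9 kg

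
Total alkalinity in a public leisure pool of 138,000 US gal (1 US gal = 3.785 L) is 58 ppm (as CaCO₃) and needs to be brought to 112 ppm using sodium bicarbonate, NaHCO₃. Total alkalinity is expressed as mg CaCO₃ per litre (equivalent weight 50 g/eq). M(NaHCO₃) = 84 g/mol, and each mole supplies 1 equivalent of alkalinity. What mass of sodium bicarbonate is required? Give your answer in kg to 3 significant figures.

47.4 kg

Volume: 138,000 US gal × 3.785 L/gal = 522,330 L.
Alkalinity to add: (112 − 58) = 54 mg/L as CaCO₃ × 522,330 L = 28,210 g as CaCO₃.
Equivalents: 28,210 g ÷ 50 g/eq = 564.1 eq.
NaHCO₃ supplies 1 eq per mole → 564.1 mol.
Mass: 564.1 mol × 84 g/mol = 47,390 g.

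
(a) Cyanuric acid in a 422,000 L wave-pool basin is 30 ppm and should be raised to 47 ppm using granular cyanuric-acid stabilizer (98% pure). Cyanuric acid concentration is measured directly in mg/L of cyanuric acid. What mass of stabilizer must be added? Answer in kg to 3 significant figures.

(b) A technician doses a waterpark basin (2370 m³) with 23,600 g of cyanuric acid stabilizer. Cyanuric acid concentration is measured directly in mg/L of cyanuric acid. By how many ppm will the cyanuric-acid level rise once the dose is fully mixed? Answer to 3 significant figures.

(a) CYA to add: (47 − 30) = 17 mg/L × 422,000 L = 7174 g cyanuric acid.
(a) At 98% purity: 7174 / 0.98 = 7320 g product.

(b) Volume: 2370 m³ = 2,370,000 L.
(b) Rise: 23,600 g / 2,370,000 L × 1000 = 9.958 mg/L.

(a) 7.32 kg; (b) 9.96 ppm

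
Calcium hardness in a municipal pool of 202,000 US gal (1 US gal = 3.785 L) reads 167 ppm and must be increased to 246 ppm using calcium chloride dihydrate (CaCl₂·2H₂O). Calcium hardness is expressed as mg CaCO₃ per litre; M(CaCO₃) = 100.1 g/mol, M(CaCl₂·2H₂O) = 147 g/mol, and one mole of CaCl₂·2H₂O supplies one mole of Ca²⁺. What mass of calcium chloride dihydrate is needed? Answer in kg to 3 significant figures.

Volume: 202,000 US gal × 3.785 L/gal = 764,570 L.
Hardness to add: (246 − 167) = 79 mg/L as CaCO₃ × 764,570 L = 60,400 g as CaCO₃.
Moles of Ca²⁺ (1 mol Ca²⁺ ≡ 1 mol CaCO₃): 60,400 / 100.1 g/mol = 603.4 mol.
Mass of CaCl₂·2H₂O: 603.4 × 147 = 88,700 g.

88.7 kg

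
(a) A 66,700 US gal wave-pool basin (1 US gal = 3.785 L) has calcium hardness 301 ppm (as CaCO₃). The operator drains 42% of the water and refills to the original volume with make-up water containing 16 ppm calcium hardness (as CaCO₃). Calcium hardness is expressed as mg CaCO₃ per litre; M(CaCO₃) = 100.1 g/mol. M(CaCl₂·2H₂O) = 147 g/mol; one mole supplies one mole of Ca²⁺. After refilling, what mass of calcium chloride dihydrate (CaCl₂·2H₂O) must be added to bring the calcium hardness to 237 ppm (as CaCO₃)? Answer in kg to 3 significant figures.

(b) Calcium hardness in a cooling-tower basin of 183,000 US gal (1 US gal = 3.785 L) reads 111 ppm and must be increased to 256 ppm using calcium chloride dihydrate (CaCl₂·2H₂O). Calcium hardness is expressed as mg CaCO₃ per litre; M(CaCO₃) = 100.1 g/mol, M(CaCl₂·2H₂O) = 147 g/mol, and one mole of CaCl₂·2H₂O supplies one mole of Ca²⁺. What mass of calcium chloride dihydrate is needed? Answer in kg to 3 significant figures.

(a) Volume: 66,700 US gal × 3.785 L/gal = 252,460 L.
(a) After draining 42% and refilling: 301 × 0.58 + 16 × 0.42 = 181.3 ppm.
(a) Deficit to target: 237 − 181.3 = 55.7 mg/L.
(a) As CaCO₃: 55.7 mg/L × 252,460 L = 14,060 g; ÷ 100.1 = 140.5 mol Ca²⁺.
(a) Mass: 140.5 × 147 = 20,650 g.

(b) Volume: 183,000 US gal × 3.785 L/gal = 692,655 L.
(b) Hardness to add: (256 − 111) = 145 mg/L as CaCO₃ × 692,655 L = 100,400 g as CaCO₃.
(b) Moles of Ca²⁺ (1 mol Ca²⁺ ≡ 1 mol CaCO₃): 100,400 / 100.1 g/mol = 1003 mol.
(b) Mass of CaCl₂·2H₂O: 1003 × 147 = 147,500 g.

(a) 20.7 kg; (b) 147 kg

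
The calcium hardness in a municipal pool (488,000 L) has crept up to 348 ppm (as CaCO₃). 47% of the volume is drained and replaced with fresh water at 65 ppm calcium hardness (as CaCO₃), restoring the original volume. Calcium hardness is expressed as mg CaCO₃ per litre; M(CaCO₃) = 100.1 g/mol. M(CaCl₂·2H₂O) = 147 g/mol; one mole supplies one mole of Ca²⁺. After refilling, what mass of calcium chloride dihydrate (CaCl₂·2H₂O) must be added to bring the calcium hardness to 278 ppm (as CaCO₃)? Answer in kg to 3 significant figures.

After draining 47% and refilling: 348 × 0.53 + 65 × 0.47 = 214.99 ppm.
Deficit to target: 278 − 214.99 = 63.01 mg/L.
As CaCO₃: 63.01 mg/L × 488,000 L = 30,750 g; ÷ 100.1 = 307.2 mol Ca²⁺.
Mass: 307.2 × 147 = 45,160 g.

45.2 kg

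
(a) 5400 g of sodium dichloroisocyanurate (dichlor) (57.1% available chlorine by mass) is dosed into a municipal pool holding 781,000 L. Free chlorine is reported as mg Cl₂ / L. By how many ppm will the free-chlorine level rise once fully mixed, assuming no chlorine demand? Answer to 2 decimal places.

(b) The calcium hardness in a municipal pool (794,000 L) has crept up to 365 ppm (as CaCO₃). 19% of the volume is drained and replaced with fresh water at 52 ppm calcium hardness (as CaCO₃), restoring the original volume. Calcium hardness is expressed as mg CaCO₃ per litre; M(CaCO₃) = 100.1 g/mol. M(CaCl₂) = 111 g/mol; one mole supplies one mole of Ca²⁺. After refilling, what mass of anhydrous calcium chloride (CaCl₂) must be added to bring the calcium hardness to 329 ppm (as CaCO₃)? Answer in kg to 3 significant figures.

(a) Available chlorine delivered: 5400 g × 0.571 = 3083 g as Cl₂.
(a) Concentration rise: 3083 g / 781,000 L = 3.948 mg/L = 3.95 ppm.

(b) After draining 19% and refilling: 365 × 0.81 + 52 × 0.19 = 305.53 ppm.
(b) Deficit to target: 329 − 305.53 = 23.47 mg/L.
(b) As CaCO₃: 23.47 mg/L × 794,000 L = 18,640 g; ÷ 100.1 = 186.2 mol Ca²⁺.
(b) Mass: 186.2 × 111 = 20,660 g.

(a) 3.95 ppm; (b) 20.7 kg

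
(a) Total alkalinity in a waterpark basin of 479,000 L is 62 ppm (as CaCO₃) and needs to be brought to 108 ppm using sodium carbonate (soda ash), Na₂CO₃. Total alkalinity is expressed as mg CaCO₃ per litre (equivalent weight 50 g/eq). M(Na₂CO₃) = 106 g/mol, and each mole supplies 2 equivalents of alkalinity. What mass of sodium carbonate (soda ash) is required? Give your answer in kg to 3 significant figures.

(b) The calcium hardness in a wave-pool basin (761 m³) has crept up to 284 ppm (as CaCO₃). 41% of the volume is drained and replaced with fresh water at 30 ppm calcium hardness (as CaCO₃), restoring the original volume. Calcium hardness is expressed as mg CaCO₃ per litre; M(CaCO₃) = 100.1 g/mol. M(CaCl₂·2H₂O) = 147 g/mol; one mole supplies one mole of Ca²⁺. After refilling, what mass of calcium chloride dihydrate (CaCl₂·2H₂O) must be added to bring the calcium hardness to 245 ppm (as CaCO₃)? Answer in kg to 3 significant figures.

(a) Alkalinity to add: (108 − 62) = 46 mg/L as CaCO₃ × 479,000 L = 22,030 g as CaCO₃.
(a) Equivalents: 22,030 g ÷ 50 g/eq = 440.7 eq.
(a) Each mole of Na₂CO₃ supplies 2 eq, so 440.7 / 2 = 220.3 mol.
(a) Mass: 220.3 mol × 106 g/mol = 23,360 g.

(b) Volume: 761 m³ = 761,000 L.
(b) After draining 41% and refilling: 284 × 0.59 + 30 × 0.41 = 179.86 ppm.
(b) Deficit to target: 245 − 179.86 = 65.14 mg/L.
(b) As CaCO₃: 65.14 mg/L × 761,000 L = 49,570 g; ÷ 100.1 = 495.2 mol Ca²⁺.
(b) Mass: 495.2 × 147 = 72,800 g.

(a) 23.4 kg; (b) 72.8 kg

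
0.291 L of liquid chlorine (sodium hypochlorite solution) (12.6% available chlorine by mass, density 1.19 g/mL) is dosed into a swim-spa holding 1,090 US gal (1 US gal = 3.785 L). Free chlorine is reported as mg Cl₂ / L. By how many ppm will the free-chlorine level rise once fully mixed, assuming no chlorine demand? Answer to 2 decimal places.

10.58 ppm

Volume: 1,090 US gal × 3.785 L/gal = 4,126 L.
Mass of solution: 0.291 L × 1000 mL/L × 1.19 g/mL = 346.3 g.
Available chlorine delivered: 346.3 g × 0.126 = 43.63 g as Cl₂.
Concentration rise: 43.63 g / 4,126 L = 10.58 mg/L = 10.58 ppm.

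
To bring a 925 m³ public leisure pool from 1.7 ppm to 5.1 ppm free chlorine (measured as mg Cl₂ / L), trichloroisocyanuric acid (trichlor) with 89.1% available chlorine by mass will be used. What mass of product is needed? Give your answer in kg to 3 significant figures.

Volume: 925 m³ = 925,000 L.
Chlorine deficit: 5.1 − 1.7 = 3.4 ppm = 3.4 mg/L as Cl₂.
Cl₂ equivalent needed: 3.4 mg/L × 925,000 L = 3,145,000 mg = 3145 g.
Product at 89.1% available chlorine: 3145 / 0.891 = 3530 g.

3.53 kg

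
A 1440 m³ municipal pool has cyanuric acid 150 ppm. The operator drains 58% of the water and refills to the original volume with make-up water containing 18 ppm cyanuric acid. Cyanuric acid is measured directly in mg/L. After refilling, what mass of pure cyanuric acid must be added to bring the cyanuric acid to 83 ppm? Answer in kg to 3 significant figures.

13.8 kg

Volume: 1440 m³ = 1,440,000 L.
After draining 58% and refilling: 150 × 0.42 + 18 × 0.58 = 73.44 ppm.
Deficit to target: 83 − 73.44 = 9.56 mg/L.
Mass: 9.56 mg/L × 1,440,000 L = 13,770 g cyanuric acid.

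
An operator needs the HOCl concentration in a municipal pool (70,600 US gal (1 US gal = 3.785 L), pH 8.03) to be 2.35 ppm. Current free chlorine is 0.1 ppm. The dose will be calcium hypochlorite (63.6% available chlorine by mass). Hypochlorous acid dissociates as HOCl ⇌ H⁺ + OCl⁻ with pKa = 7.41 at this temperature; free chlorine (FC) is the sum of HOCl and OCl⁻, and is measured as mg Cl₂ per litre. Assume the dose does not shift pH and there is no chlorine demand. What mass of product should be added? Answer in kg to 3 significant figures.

Volume: 70,600 US gal × 3.785 L/gal = 267,221 L.
[OCl⁻]/[HOCl] = 10^(pH − pKa) = 10^(8.03 − 7.41) = 4.169; fraction as HOCl = 1/(1 + 4.169) = 0.1935.
Free chlorine required for 2.35 ppm HOCl: 2.35 / 0.1935 = 12.15 ppm.
FC to add: 12.15 − 0.1 = 12.05 mg/L as Cl₂.
Cl₂ equivalent: 12.05 mg/L × 267,221 L = 3219 g.
Product at 63.6% available Cl: 3219 / 0.636 = 5061 g.

5.06 kg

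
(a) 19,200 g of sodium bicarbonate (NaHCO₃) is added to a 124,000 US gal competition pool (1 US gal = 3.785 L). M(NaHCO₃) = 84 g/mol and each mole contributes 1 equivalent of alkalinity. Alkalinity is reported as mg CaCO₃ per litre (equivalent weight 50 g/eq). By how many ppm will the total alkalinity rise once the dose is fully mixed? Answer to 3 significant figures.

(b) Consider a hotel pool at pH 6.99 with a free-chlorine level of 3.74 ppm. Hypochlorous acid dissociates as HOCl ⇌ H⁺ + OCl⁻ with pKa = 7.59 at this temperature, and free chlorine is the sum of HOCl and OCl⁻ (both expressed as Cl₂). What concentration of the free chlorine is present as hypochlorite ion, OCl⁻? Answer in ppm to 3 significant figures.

(a) 24.4 ppm; (b) 0.751 ppm

(a) Volume: 124,000 US gal × 3.785 L/gal = 469,340 L.
(a) Moles of NaHCO₃: 19,200 g ÷ 84 g/mol = 228.6 mol → 228.6 eq of alkalinity.
(a) As CaCO₃: 228.6 eq × 50 g/eq = 11,430 g.
(a) Rise: 11,430 g / 469,340 L × 1000 = 24.35 mg/L.

(b) [OCl⁻]/[HOCl] = 10^(pH − pKa) = 10^(6.99 − 7.59) = 10^-0.60 = 0.2512.
(b) Fraction as HOCl = 1 / (1 + 0.2512) = 0.7992.
(b) OCl⁻ = (1 − 0.7992) × 3.74 ppm = 0.7508 ppm.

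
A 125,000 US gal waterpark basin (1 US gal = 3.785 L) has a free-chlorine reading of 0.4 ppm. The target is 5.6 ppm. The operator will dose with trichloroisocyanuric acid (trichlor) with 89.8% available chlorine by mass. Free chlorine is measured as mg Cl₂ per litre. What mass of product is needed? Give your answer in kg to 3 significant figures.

2.74 kg

Volume: 125,000 US gal × 3.785 L/gal = 473,125 L.
Chlorine deficit: 5.6 − 0.4 = 5.2 ppm = 5.2 mg/L as Cl₂.
Cl₂ equivalent needed: 5.2 mg/L × 473,125 L = 2,460,000 mg = 2460 g.
Product at 89.8% available chlorine: 2460 / 0.898 = 2740 g.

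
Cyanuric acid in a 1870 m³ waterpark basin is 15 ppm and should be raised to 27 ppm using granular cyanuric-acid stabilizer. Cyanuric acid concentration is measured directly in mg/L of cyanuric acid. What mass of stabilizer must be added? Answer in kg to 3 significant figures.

22.4 kg

Volume: 1870 m³ = 1,870,000 L.
CYA to add: (27 − 15) = 12 mg/L × 1,870,000 L = 22,440 g cyanuric acid.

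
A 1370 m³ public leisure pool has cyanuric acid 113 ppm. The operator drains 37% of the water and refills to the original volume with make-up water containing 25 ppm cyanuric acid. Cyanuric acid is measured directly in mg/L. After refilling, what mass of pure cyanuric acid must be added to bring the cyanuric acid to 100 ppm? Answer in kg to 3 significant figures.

Volume: 1370 m³ = 1,370,000 L.
After draining 37% and refilling: 113 × 0.63 + 25 × 0.37 = 80.44 ppm.
Deficit to target: 100 − 80.44 = 19.56 mg/L.
Mass: 19.56 mg/L × 1,370,000 L = 26,800 g cyanuric acid.

26.8 kg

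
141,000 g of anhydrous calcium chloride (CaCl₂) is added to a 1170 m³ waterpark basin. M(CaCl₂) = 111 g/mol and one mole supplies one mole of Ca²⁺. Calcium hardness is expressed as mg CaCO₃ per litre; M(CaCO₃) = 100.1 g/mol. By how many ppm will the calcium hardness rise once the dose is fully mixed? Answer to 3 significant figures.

Volume: 1170 m³ = 1,170,000 L.
Moles of Ca²⁺: 141,000 g ÷ 111 g/mol = 1270 mol.
As CaCO₃: 1270 mol × 100.1 g/mol = 127,200 g.
Rise: 127,200 g / 1,170,000 L × 1000 = 108.7 mg/L.

109 ppm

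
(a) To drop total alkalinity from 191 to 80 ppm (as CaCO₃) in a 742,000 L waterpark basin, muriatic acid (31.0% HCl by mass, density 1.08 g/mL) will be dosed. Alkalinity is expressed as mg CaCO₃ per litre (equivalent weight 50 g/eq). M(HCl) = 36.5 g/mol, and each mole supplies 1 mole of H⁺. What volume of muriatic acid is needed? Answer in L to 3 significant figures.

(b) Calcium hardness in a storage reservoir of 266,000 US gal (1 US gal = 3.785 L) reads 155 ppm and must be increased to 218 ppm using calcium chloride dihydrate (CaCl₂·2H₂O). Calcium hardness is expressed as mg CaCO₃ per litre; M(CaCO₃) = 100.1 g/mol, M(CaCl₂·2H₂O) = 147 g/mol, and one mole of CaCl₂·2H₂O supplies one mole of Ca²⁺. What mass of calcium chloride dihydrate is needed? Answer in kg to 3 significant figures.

(a) Alkalinity to neutralize: (191 − 80) = 111 mg/L as CaCO₃ × 742,000 L = 82,360 g as CaCO₃.
(a) Equivalents of H⁺ required: 82,360 ÷ 50 g/eq = 1647 eq = 1647 mol HCl.
(a) Mass of HCl: 1647 × 36.5 = 60,120 g.
(a) Mass of 31.0% solution: 60,120 / 0.31 = 193,900 g.
(a) Volume: 193,900 g ÷ 1.08 g/mL = 179,600 mL.

(b) Volume: 266,000 US gal × 3.785 L/gal = 1,006,810 L.
(b) Hardness to add: (218 − 155) = 63 mg/L as CaCO₃ × 1,006,810 L = 63,430 g as CaCO₃.
(b) Moles of Ca²⁺ (1 mol Ca²⁺ ≡ 1 mol CaCO₃): 63,430 / 100.1 g/mol = 633.7 mol.
(b) Mass of CaCl₂·2H₂O: 633.7 × 147 = 93,150 g.

(a) 180 L; (b) 93.1 kg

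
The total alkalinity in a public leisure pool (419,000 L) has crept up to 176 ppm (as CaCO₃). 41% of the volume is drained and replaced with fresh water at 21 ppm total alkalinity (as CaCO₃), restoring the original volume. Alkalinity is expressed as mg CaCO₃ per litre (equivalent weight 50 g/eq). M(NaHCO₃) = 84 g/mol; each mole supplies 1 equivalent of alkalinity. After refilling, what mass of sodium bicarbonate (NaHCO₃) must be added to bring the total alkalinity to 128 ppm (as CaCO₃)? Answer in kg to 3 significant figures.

10.9 kg

After draining 41% and refilling: 176 × 0.59 + 21 × 0.41 = 112.45 ppm.
Deficit to target: 128 − 112.45 = 15.55 mg/L.
As CaCO₃: 15.55 mg/L × 419,000 L = 6515 g; ÷ 50 g/eq ÷ 1 = 130.3 mol NaHCO₃.
Mass: 130.3 × 84 = 10,950 g.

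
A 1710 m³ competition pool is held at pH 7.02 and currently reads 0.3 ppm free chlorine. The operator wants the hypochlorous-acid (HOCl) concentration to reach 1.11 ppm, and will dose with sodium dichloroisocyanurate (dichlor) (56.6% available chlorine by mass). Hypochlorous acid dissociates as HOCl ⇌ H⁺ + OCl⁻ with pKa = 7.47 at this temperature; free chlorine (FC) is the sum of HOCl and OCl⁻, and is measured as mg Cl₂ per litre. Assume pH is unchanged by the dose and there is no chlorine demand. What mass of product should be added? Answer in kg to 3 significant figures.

3.64 kg

Volume: 1710 m³ = 1,710,000 L.
[OCl⁻]/[HOCl] = 10^(pH − pKa) = 10^(7.02 − 7.47) = 0.3548; fraction as HOCl = 1/(1 + 0.3548) = 0.7381.
Free chlorine required for 1.11 ppm HOCl: 1.11 / 0.7381 = 1.504 ppm.
FC to add: 1.504 − 0.3 = 1.204 mg/L as Cl₂.
Cl₂ equivalent: 1.204 mg/L × 1,710,000 L = 2059 g.
Product at 56.6% available Cl: 2059 / 0.566 = 3637 g.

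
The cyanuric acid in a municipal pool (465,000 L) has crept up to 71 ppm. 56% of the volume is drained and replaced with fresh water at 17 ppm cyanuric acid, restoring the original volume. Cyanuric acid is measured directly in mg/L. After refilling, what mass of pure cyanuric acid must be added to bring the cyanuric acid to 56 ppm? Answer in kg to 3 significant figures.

After draining 56% and refilling: 71 × 0.44 + 17 × 0.56 = 40.76 ppm.
Deficit to target: 56 − 40.76 = 15.24 mg/L.
Mass: 15.24 mg/L × 465,000 L = 7087 g cyanuric acid.

7.09 kg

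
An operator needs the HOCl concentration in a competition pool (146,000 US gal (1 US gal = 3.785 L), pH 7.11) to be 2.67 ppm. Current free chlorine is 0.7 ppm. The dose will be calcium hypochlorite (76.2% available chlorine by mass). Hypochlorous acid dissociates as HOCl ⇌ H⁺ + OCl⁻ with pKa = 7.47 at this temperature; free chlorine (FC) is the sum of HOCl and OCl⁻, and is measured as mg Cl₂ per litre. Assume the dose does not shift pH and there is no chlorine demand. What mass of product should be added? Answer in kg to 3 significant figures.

2.27 kg

Volume: 146,000 US gal × 3.785 L/gal = 552,610 L.
[OCl⁻]/[HOCl] = 10^(pH − pKa) = 10^(7.11 − 7.47) = 0.4365; fraction as HOCl = 1/(1 + 0.4365) = 0.6961.
Free chlorine required for 2.67 ppm HOCl: 2.67 / 0.6961 = 3.835 ppm.
FC to add: 3.835 − 0.7 = 3.135 mg/L as Cl₂.
Cl₂ equivalent: 3.135 mg/L × 552,610 L = 1733 g.
Product at 76.2% available Cl: 1733 / 0.762 = 2274 g.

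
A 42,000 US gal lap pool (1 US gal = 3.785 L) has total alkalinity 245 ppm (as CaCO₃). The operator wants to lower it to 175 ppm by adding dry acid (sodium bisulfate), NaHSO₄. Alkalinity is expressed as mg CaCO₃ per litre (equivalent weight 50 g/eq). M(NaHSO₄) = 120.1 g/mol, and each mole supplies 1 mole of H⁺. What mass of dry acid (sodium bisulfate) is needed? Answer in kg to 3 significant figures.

Volume: 42,000 US gal × 3.785 L/gal = 158,970 L.
Alkalinity to neutralize: (245 − 175) = 70 mg/L as CaCO₃ × 158,970 L = 11,130 g as CaCO₃.
Equivalents of H⁺ required: 11,130 ÷ 50 g/eq = 222.6 eq = 222.6 mol NaHSO₄.
Mass of NaHSO₄: 222.6 × 120.1 = 26,730 g.

26.7 kg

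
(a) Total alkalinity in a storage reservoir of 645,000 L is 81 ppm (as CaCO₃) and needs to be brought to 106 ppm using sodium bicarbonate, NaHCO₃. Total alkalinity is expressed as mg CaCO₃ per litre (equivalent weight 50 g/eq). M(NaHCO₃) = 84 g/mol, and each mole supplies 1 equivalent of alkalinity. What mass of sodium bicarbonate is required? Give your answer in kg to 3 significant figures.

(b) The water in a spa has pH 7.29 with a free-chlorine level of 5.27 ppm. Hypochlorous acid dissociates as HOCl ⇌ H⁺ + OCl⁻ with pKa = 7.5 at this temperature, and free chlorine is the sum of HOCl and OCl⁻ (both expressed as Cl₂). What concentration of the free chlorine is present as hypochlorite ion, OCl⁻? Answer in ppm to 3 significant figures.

(a) 27.1 kg; (b) 2.01 ppm

(a) Alkalinity to add: (106 − 81) = 25 mg/L as CaCO₃ × 645,000 L = 16,120 g as CaCO₃.
(a) Equivalents: 16,120 g ÷ 50 g/eq = 322.5 eq.
(a) NaHCO₃ supplies 1 eq per mole → 322.5 mol.
(a) Mass: 322.5 mol × 84 g/mol = 27,090 g.

(b) [OCl⁻]/[HOCl] = 10^(pH − pKa) = 10^(7.29 − 7.5) = 10^-0.21 = 0.6166.
(b) Fraction as HOCl = 1 / (1 + 0.6166) = 0.6186.
(b) OCl⁻ = (1 − 0.6186) × 5.27 ppm = 2.01 ppm.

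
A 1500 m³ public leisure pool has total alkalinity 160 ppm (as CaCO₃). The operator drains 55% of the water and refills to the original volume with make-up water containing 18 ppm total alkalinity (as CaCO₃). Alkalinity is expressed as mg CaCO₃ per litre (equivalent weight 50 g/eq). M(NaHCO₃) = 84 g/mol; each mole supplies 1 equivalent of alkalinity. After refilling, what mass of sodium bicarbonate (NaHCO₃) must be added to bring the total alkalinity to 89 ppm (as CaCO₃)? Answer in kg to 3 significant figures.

17.9 kg

Volume: 1500 m³ = 1,500,000 L.
After draining 55% and refilling: 160 × 0.45 + 18 × 0.55 = 81.9 ppm.
Deficit to target: 89 − 81.9 = 7.1 mg/L.
As CaCO₃: 7.1 mg/L × 1,500,000 L = 10,650 g; ÷ 50 g/eq ÷ 1 = 213 mol NaHCO₃.
Mass: 213 × 84 = 17,890 g.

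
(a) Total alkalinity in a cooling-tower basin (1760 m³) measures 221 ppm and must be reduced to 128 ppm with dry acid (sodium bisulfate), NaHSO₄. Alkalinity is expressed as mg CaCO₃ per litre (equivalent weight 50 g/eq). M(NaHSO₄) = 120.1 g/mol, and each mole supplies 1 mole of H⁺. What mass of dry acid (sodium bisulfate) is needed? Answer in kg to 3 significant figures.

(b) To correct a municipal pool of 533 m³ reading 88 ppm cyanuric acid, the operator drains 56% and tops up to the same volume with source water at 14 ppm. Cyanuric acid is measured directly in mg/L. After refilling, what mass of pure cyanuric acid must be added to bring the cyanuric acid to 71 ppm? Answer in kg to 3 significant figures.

(a) 393 kg; (b) 13.0 kg

(a) Volume: 1760 m³ = 1,760,000 L.
(a) Alkalinity to neutralize: (221 − 128) = 93 mg/L as CaCO₃ × 1,760,000 L = 163,700 g as CaCO₃.
(a) Equivalents of H⁺ required: 163,700 ÷ 50 g/eq = 3274 eq = 3274 mol NaHSO₄.
(a) Mass of NaHSO₄: 3274 × 120.1 = 393,200 g.

(b) Volume: 533 m³ = 533,000 L.
(b) After draining 56% and refilling: 88 × 0.44 + 14 × 0.56 = 46.56 ppm.
(b) Deficit to target: 71 − 46.56 = 24.44 mg/L.
(b) Mass: 24.44 mg/L × 533,000 L = 13,030 g cyanuric acid.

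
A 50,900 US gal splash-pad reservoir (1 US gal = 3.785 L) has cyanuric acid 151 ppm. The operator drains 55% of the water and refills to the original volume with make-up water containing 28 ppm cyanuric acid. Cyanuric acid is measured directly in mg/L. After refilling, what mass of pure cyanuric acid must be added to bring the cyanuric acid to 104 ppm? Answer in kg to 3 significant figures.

Volume: 50,900 US gal × 3.785 L/gal = 192,656 L.
After draining 55% and refilling: 151 × 0.45 + 28 × 0.55 = 83.35 ppm.
Deficit to target: 104 − 83.35 = 20.65 mg/L.
Mass: 20.65 mg/L × 192,656 L = 3978 g cyanuric acid.

3.98 kg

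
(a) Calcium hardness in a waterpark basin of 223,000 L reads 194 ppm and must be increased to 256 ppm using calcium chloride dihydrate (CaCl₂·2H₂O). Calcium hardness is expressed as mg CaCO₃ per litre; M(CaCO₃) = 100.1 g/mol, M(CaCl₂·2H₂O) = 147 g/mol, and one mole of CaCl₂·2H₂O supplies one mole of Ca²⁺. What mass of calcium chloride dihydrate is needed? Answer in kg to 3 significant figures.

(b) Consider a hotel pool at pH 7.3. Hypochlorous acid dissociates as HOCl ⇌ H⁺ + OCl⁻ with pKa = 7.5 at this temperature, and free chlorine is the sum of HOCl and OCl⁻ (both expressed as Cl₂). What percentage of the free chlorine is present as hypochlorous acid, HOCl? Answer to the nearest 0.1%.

(a) Hardness to add: (256 − 194) = 62 mg/L as CaCO₃ × 223,000 L = 13,830 g as CaCO₃.
(a) Moles of Ca²⁺ (1 mol Ca²⁺ ≡ 1 mol CaCO₃): 13,830 / 100.1 g/mol = 138.1 mol.
(a) Mass of CaCl₂·2H₂O: 138.1 × 147 = 20,300 g.

(b) [OCl⁻]/[HOCl] = 10^(pH − pKa) = 10^(7.3 − 7.5) = 10^-0.20 = 0.631.
(b) Fraction as HOCl = 1 / (1 + 0.631) = 0.6131.

(a) 20.3 kg; (b) 61.3%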